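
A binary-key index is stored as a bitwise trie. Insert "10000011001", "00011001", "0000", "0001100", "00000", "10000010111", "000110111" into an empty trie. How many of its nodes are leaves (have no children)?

5

Leaves are exactly the stored words that no other stored word extends.
Those words: "00000", "00011001", "000110111", "10000010111", "10000011001"
Leaf count: 5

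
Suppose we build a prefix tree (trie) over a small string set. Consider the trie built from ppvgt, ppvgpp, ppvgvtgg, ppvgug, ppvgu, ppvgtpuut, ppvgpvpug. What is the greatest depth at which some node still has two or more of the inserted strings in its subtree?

5

Equivalently: take the maximum, over all pairs, of their longest common prefix length.
e.g. "ppvgpp" and "ppvgpvpug" share the prefix "ppvgp" of length 5; no pair shares a longer one.
Longest shared-prefix length: 5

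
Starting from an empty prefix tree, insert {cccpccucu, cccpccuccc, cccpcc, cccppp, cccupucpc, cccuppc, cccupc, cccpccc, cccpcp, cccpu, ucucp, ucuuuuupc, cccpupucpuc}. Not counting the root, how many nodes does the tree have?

42

Count nodes per top-level branch (shared prefixes stored once):
  'c'-branch (cccpcc, cccpccc, cccpccuccc, cccpccucu, cccpcp, cccppp, cccpu, cccpupucpuc, cccupc, cccuppc, cccupucpc): 31 nodes
  'u'-branch (ucucp, ucuuuuupc): 11 nodes
Sum: 42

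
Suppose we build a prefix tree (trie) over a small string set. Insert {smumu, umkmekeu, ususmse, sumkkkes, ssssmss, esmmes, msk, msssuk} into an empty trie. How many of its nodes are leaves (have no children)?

8

A leaf is a node with no children — equivalently, the end of a word that is not a proper prefix of any other stored word.
Those words: "esmmes", "msk", "msssuk", "smumu", "ssssmss", "sumkkkes", "umkmekeu", "ususmse"
Leaf count: 8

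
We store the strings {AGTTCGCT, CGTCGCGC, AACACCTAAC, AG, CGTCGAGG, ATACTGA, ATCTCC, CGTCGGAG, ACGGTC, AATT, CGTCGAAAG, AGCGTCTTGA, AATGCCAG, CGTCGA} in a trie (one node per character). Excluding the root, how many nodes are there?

For each word, the new-node count is its length minus the longest prefix already in the trie:
  "AGTTCGCT" → 8 new (A, G, T, T, C, G, C, T)
  "CGTCGCGC" → 8 new (C, G, T, C, G, C, G, C)
  "AACACCTAAC" → prefix "A" already present; 9 new (A, C, A, C, C, T, A, A, C)
  "AG" → prefix "AG" already present; 0 new (none)
  "CGTCGAGG" → prefix "CGTCG" already present; 3 new (A, G, G)
  "ATACTGA" → prefix "A" already present; 6 new (T, A, C, T, G, A)
  "ATCTCC" → prefix "AT" already present; 4 new (C, T, C, C)
  "CGTCGGAG" → prefix "CGTCG" already present; 3 new (G, A, G)
  "ACGGTC" → prefix "A" already present; 5 new (C, G, G, T, C)
  "AATT" → prefix "AA" already present; 2 new (T, T)
  "CGTCGAAAG" → prefix "CGTCGA" already present; 3 new (A, A, G)
  "AGCGTCTTGA" → prefix "AG" already present; 8 new (C, G, T, C, T, T, G, A)
  "AATGCCAG" → prefix "AAT" already present; 5 new (G, C, C, A, G)
  "CGTCGA" → prefix "CGTCGA" already present; 0 new (none)
Total nodes = 8 + 8 + 9 + 0 + 3 + 6 + 4 + 3 + 5 + 2 + 3 + 8 + 5 + 0 = 64

64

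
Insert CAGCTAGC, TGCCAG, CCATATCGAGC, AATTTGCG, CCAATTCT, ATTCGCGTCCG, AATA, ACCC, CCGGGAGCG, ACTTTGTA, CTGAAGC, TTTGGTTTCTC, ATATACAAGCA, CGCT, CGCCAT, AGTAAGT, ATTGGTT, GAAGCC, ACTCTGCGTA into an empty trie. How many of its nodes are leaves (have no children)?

A leaf is a node with no children — equivalently, the end of a word that is not a proper prefix of any other stored word.
Those words: "AATA", "AATTTGCG", "ACCC", "ACTCTGCGTA", "ACTTTGTA", "AGTAAGT", "ATATACAAGCA", "ATTCGCGTCCG", "ATTGGTT", "CAGCTAGC", "CCAATTCT", "CCATATCGAGC", "CCGGGAGCG", "CGCCAT", "CGCT", "CTGAAGC", "GAAGCC", "TGCCAG", "TTTGGTTTCTC"
Leaf count: 19

19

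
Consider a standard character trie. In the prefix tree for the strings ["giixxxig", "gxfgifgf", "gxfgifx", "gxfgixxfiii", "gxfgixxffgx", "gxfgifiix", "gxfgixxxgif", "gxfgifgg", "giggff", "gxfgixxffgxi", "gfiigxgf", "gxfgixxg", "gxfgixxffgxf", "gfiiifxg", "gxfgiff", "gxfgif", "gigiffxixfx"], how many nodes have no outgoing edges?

15

A leaf is a node with no children — equivalently, the end of a word that is not a proper prefix of any other stored word.
Those words: "gfiigxgf", "gfiiifxg", "giggff", "gigiffxixfx", "giixxxig", "gxfgiff", "gxfgifgf", "gxfgifgg", "gxfgifiix", "gxfgifx", "gxfgixxffgxf", "gxfgixxffgxi", "gxfgixxfiii", "gxfgixxg", "gxfgixxxgif"
Leaf count: 15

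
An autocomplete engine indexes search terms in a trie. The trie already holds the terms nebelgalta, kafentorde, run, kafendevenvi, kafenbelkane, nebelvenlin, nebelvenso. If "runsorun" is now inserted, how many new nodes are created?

Walking "runsorun" from the root, the first 3 characters ("run") follow existing edges; "s" is the first miss.
So 8 − 3 = 5 new nodes.

5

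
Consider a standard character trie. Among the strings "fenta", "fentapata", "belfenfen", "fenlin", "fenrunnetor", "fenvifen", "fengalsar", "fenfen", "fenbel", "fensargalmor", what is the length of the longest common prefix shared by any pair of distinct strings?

Look for the deepest trie node that still has at least two words in its subtree.
e.g. "fenta" and "fentapata" share the prefix "fenta" of length 5; no pair shares a longer one.
Longest shared-prefix length: 5

5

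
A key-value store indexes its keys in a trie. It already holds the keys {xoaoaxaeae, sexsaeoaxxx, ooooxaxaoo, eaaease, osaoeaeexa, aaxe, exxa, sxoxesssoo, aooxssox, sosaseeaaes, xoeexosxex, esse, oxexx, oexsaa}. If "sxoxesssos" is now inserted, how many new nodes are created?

Walking "sxoxesssos" from the root, the first 9 characters ("sxoxessso") follow existing edges; "s" is the first miss.
So 10 − 9 = 1 new nodes.

1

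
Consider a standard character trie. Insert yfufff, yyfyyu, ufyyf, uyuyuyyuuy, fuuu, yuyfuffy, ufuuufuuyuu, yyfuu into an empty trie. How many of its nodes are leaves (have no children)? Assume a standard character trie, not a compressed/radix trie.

Leaves are exactly the stored words that no other stored word extends.
Those words: "fuuu", "ufuuufuuyuu", "ufyyf", "uyuyuyyuuy", "yfufff", "yuyfuffy", "yyfuu", "yyfyyu"
Leaf count: 8

8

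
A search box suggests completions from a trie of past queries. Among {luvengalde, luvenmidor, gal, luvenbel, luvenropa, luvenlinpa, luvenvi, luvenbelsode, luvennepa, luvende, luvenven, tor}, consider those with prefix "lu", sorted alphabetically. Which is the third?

Words with prefix "lu", in lexicographic order: "luvenbel", "luvenbelsode", "luvende", "luvengalde", "luvenlinpa", "luvenmidor", "luvennepa", "luvenropa", "luvenven", "luvenvi"
The 3rd is luvende.

luvende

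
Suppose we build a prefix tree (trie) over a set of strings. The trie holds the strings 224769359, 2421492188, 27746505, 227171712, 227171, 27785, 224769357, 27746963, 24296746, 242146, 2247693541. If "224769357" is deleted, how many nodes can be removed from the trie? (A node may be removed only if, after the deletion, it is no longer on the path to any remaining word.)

Walk "224769357" from the leaf back toward the root, removing each node that no remaining word uses.
The suffix "7" (1 node) is used only by "224769357"; the node for "22476935" still has the child "9", so pruning stops there.
Nodes removed: 1

1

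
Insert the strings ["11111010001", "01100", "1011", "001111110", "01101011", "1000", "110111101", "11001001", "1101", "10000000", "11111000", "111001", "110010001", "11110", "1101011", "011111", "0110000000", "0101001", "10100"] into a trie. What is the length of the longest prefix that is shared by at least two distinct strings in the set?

Look for the deepest trie node that still has at least two words in its subtree.
"110010001" and "11001001" agree on "1100100" (7 characters) before diverging; nothing deeper is shared.
Longest shared-prefix length: 7

7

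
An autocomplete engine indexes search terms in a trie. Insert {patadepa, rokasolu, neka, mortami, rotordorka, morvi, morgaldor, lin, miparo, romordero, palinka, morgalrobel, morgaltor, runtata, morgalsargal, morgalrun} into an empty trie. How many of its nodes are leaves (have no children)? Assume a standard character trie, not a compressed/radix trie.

Leaves are exactly the stored words that no other stored word extends.
Those words: "lin", "miparo", "morgaldor", "morgalrobel", "morgalrun", "morgalsargal", "morgaltor", "mortami", "morvi", "neka", "palinka", "patadepa", "rokasolu", "romordero", "rotordorka", "runtata"
Leaf count: 16

16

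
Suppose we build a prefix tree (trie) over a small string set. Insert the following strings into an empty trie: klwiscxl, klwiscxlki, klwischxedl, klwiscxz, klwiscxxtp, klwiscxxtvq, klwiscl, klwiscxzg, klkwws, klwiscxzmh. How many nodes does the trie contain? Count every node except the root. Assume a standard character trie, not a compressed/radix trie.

For each word, the new-node count is its length minus the longest prefix already in the trie:
  "klwiscxl" → 8 new (k, l, w, i, s, c, x, l)
  "klwiscxlki" → prefix "klwiscxl" already present; 2 new (k, i)
  "klwischxedl" → prefix "klwisc" already present; 5 new (h, x, e, d, l)
  "klwiscxz" → prefix "klwiscx" already present; 1 new (z)
  "klwiscxxtp" → prefix "klwiscx" already present; 3 new (x, t, p)
  "klwiscxxtvq" → prefix "klwiscxxt" already present; 2 new (v, q)
  "klwiscl" → prefix "klwisc" already present; 1 new (l)
  "klwiscxzg" → prefix "klwiscxz" already present; 1 new (g)
  "klkwws" → prefix "kl" already present; 4 new (k, w, w, s)
  "klwiscxzmh" → prefix "klwiscxz" already present; 2 new (m, h)
Total nodes = 8 + 2 + 5 + 1 + 3 + 2 + 1 + 1 + 4 + 2 = 29

29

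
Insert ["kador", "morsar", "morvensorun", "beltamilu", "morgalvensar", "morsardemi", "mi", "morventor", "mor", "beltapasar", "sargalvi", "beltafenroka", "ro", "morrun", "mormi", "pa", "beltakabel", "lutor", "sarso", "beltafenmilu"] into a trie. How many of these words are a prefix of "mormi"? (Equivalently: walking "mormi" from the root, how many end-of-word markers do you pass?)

Traverse "mormi" character by character; count nodes along the way that are marked as word ends.
Prefixes of the query that are stored words: "mor", "mormi"
Count: 2

2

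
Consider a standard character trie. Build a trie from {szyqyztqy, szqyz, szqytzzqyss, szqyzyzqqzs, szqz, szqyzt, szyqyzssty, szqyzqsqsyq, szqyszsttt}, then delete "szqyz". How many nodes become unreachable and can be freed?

A node on "szqyz"'s path can go only if nothing else ends at it or branches off below it.
Every node on "szqyz" is still needed (e.g. by "szqyzyzqqzs"), so nothing is freed.
Nodes removed: 0

0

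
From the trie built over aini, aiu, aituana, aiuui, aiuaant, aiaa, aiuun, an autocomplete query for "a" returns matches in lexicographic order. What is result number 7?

aiuun

DFS of the "a" subtree visits, in order: "aiaa", "aini", "aituana", "aiu", "aiuaant", "aiuui", "aiuun"
The 7th is aiuun.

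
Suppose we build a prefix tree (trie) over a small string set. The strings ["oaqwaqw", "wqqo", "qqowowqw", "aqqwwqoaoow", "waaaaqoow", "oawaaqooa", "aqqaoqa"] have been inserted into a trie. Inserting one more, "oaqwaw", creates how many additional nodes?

1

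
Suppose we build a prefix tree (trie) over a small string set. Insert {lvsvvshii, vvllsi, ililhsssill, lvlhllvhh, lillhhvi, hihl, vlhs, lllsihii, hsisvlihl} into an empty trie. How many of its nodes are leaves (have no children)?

A leaf is a node with no children — equivalently, the end of a word that is not a proper prefix of any other stored word.
Those words: "hihl", "hsisvlihl", "ililhsssill", "lillhhvi", "lllsihii", "lvlhllvhh", "lvsvvshii", "vlhs", "vvllsi"
Leaf count: 9

9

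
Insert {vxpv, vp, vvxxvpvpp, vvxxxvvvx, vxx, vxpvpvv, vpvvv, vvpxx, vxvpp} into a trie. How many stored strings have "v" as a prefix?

Traverse to the node for "v", then collect every word in that subtree.
Words under "v": vp, vpvvv, vvpxx, vvxxvpvpp, vvxxxvvvx, vxpv, vxpvpvv, vxvpp, vxx
Count: 9

9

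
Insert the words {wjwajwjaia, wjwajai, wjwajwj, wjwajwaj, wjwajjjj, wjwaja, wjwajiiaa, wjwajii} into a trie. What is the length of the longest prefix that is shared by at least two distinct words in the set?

Equivalently: take the maximum, over all pairs, of their longest common prefix length.
"wjwajii" and "wjwajiiaa" agree on "wjwajii" (7 characters) before diverging; nothing deeper is shared.
Longest shared-prefix length: 7

7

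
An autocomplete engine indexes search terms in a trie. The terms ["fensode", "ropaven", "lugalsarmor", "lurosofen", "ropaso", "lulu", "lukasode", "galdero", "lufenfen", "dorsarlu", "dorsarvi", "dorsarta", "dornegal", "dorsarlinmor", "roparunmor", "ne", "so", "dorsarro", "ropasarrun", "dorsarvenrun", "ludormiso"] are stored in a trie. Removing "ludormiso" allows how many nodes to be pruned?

Walk "ludormiso" from the leaf back toward the root, removing each node that no remaining word uses.
The suffix "dormiso" (7 nodes) is used only by "ludormiso"; the node for "lu" still has the child "g", so pruning stops there.
Nodes removed: 7

7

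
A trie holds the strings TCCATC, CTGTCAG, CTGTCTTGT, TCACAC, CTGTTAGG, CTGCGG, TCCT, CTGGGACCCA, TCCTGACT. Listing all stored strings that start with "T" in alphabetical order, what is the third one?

DFS of the "T" subtree visits, in order: "TCACAC", "TCCATC", "TCCT", "TCCTGACT"
The 3rd is TCCT.

TCCT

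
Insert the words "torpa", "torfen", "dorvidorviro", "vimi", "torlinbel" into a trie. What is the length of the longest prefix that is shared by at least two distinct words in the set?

Look for the deepest trie node that still has at least two words in its subtree.
e.g. "torfen" and "torlinbel" share the prefix "tor" of length 3; no pair shares a longer one.
Longest shared-prefix length: 3

3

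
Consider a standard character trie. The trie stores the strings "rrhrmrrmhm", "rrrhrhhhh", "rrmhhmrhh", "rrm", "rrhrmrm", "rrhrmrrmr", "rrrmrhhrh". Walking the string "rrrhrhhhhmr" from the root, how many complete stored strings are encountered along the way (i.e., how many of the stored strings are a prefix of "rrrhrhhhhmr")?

1

Check each prefix of "rrrhrhhhhmr" against the stored set — each match is an end-marker on the path.
Prefixes of the query that are stored words: "rrrhrhhhh"
Count: 1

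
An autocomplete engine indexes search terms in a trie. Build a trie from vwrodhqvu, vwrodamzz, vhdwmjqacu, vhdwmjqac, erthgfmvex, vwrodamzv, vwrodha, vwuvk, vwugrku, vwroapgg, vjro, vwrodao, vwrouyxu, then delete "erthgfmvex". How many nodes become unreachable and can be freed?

A node on "erthgfmvex"'s path can go only if nothing else ends at it or branches off below it.
No other word shares any prefix with "erthgfmvex", so all 10 of its nodes go.
Nodes removed: 10

10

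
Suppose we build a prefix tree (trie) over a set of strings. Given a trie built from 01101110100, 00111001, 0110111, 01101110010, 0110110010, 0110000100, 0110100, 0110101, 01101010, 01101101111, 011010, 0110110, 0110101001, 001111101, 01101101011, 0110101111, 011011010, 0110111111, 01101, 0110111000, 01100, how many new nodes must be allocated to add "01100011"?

2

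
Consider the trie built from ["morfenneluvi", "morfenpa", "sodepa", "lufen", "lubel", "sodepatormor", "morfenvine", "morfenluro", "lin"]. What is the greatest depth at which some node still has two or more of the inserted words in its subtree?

Look for the deepest trie node that still has at least two words in its subtree.
"morfenluro" and "morfenneluvi" agree on "morfen" (6 characters) before diverging; nothing deeper is shared.
Longest shared-prefix length: 6

6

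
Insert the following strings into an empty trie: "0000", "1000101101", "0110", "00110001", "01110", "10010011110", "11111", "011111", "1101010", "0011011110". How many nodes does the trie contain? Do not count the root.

Count nodes per top-level branch (shared prefixes stored once):
  '0'-branch (0000, 00110001, 0011011110, 0110, 01110, 011111): 22 nodes
  '1'-branch (1000101101, 10010011110, 1101010, 11111): 27 nodes
Sum: 49

49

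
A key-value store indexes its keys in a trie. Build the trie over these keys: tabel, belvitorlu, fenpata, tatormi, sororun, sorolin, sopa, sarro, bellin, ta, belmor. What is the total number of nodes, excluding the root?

49

Insert word by word; a character creates a node only if that edge doesn't already exist:
  "tabel" → 5 new (t, a, b, e, l)
  "belvitorlu" → 10 new (b, e, l, v, i, t, o, r, l, u)
  "fenpata" → 7 new (f, e, n, p, a, t, a)
  "tatormi" → prefix "ta" already present; 5 new (t, o, r, m, i)
  "sororun" → 7 new (s, o, r, o, r, u, n)
  "sorolin" → prefix "soro" already present; 3 new (l, i, n)
  "sopa" → prefix "so" already present; 2 new (p, a)
  "sarro" → prefix "s" already present; 4 new (a, r, r, o)
  "bellin" → prefix "bel" already present; 3 new (l, i, n)
  "ta" → prefix "ta" already present; 0 new (none)
  "belmor" → prefix "bel" already present; 3 new (m, o, r)
Total nodes = 5 + 10 + 7 + 5 + 7 + 3 + 2 + 4 + 3 + 0 + 3 = 49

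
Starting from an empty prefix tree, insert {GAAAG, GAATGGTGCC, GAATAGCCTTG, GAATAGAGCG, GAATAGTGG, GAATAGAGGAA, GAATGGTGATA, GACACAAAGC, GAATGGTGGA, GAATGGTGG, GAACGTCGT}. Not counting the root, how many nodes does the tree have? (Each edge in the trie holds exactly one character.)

For each word, the new-node count is its length minus the longest prefix already in the trie:
  "GAAAG" → 5 new (G, A, A, A, G)
  "GAATGGTGCC" → prefix "GAA" already present; 7 new (T, G, G, T, G, C, C)
  "GAATAGCCTTG" → prefix "GAAT" already present; 7 new (A, G, C, C, T, T, G)
  "GAATAGAGCG" → prefix "GAATAG" already present; 4 new (A, G, C, G)
  "GAATAGTGG" → prefix "GAATAG" already present; 3 new (T, G, G)
  "GAATAGAGGAA" → prefix "GAATAGAG" already present; 3 new (G, A, A)
  "GAATGGTGATA" → prefix "GAATGGTG" already present; 3 new (A, T, A)
  "GACACAAAGC" → prefix "GA" already present; 8 new (C, A, C, A, A, A, G, C)
  "GAATGGTGGA" → prefix "GAATGGTG" already present; 2 new (G, A)
  "GAATGGTGG" → prefix "GAATGGTGG" already present; 0 new (none)
  "GAACGTCGT" → prefix "GAA" already present; 6 new (C, G, T, C, G, T)
Total nodes = 5 + 7 + 7 + 4 + 3 + 3 + 3 + 8 + 2 + 0 + 6 = 48

48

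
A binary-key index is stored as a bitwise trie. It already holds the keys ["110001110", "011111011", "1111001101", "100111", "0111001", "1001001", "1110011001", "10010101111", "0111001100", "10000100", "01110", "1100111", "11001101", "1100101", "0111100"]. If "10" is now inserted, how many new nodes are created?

"10" is already a full path in the trie; only an end-marker is added.
No new nodes are needed: 0.

0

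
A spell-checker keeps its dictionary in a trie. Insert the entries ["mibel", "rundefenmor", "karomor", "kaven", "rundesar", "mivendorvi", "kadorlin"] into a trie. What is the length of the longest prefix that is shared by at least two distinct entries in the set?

5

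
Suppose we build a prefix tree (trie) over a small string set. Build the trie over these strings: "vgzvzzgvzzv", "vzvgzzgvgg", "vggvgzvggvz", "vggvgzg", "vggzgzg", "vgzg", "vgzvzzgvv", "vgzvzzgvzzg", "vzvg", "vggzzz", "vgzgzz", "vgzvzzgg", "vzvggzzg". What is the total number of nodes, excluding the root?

46

Count nodes per top-level branch (shared prefixes stored once):
  'v'-branch (vggvgzg, vggvgzvggvz, vggzgzg, vggzzz, vgzg, vgzgzz, vgzvzzgg, vgzvzzgvv, vgzvzzgvzzg, vgzvzzgvzzv, vzvg, vzvggzzg, vzvgzzgvgg): 46 nodes
Sum: 46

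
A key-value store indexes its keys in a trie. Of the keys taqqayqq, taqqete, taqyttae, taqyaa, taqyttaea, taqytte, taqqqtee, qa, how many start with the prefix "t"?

Traverse to the node for "t", then collect every word in that subtree.
Words under "t": taqqayqq, taqqete, taqqqtee, taqyaa, taqyttae, taqyttaea, taqytte
Count: 7

7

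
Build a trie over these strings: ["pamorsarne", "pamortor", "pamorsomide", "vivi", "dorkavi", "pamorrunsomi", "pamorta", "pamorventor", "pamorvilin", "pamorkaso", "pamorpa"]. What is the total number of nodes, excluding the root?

Trace insertions, counting only characters that open a new branch:
  "pamorsarne" → 10 new (p, a, m, o, r, s, a, r, n, e)
  "pamortor" → prefix "pamor" already present; 3 new (t, o, r)
  "pamorsomide" → prefix "pamors" already present; 5 new (o, m, i, d, e)
  "vivi" → 4 new (v, i, v, i)
  "dorkavi" → 7 new (d, o, r, k, a, v, i)
  "pamorrunsomi" → prefix "pamor" already present; 7 new (r, u, n, s, o, m, i)
  "pamorta" → prefix "pamort" already present; 1 new (a)
  "pamorventor" → prefix "pamor" already present; 6 new (v, e, n, t, o, r)
  "pamorvilin" → prefix "pamorv" already present; 4 new (i, l, i, n)
  "pamorkaso" → prefix "pamor" already present; 4 new (k, a, s, o)
  "pamorpa" → prefix "pamor" already present; 2 new (p, a)
Total nodes = 10 + 3 + 5 + 4 + 7 + 7 + 1 + 6 + 4 + 4 + 2 = 53

53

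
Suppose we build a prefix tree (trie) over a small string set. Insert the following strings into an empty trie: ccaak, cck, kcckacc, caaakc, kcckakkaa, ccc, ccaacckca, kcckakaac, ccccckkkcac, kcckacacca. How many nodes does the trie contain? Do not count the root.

For each word, the new-node count is its length minus the longest prefix already in the trie:
  "ccaak" → 5 new (c, c, a, a, k)
  "cck" → prefix "cc" already present; 1 new (k)
  "kcckacc" → 7 new (k, c, c, k, a, c, c)
  "caaakc" → prefix "c" already present; 5 new (a, a, a, k, c)
  "kcckakkaa" → prefix "kccka" already present; 4 new (k, k, a, a)
  "ccc" → prefix "cc" already present; 1 new (c)
  "ccaacckca" → prefix "ccaa" already present; 5 new (c, c, k, c, a)
  "kcckakaac" → prefix "kcckak" already present; 3 new (a, a, c)
  "ccccckkkcac" → prefix "ccc" already present; 8 new (c, c, k, k, k, c, a, c)
  "kcckacacca" → prefix "kcckac" already present; 4 new (a, c, c, a)
Total nodes = 5 + 1 + 7 + 5 + 4 + 1 + 5 + 3 + 8 + 4 = 43

43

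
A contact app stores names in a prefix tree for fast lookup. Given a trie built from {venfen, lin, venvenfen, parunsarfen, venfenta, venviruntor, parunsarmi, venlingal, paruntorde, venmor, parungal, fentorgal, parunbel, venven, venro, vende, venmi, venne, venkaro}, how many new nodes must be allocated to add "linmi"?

2

The longest prefix of "linmi" already in the trie is "lin" (length 3).
So 5 − 3 = 2 new nodes.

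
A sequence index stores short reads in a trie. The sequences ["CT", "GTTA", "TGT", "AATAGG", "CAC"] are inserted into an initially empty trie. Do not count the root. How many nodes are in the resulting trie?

Trie structure (* marks end of a word):
(root)
├─ A
│  └─ A
│     └─ T
│        └─ A
│           └─ G
│              └─ G *
├─ C
│  ├─ A
│  │  └─ C *
│  └─ T *
├─ G
│  └─ T
│     └─ T
│        └─ A *
└─ T
   └─ G
      └─ T *
Counting every labelled node above: 17.

17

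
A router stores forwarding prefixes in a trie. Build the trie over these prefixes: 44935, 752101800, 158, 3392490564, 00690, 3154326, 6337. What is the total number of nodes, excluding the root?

For each word, the new-node count is its length minus the longest prefix already in the trie:
  "44935" → 5 new (4, 4, 9, 3, 5)
  "752101800" → 9 new (7, 5, 2, 1, 0, 1, 8, 0, 0)
  "158" → 3 new (1, 5, 8)
  "3392490564" → 10 new (3, 3, 9, 2, 4, 9, 0, 5, 6, 4)
  "00690" → 5 new (0, 0, 6, 9, 0)
  "3154326" → prefix "3" already present; 6 new (1, 5, 4, 3, 2, 6)
  "6337" → 4 new (6, 3, 3, 7)
Total nodes = 5 + 9 + 3 + 10 + 5 + 6 + 4 = 42

42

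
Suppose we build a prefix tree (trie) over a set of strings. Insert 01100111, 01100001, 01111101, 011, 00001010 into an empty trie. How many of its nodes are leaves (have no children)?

4

Leaves are exactly the stored words that no other stored word extends.
Those words: "00001010", "01100001", "01100111", "01111101"
Leaf count: 4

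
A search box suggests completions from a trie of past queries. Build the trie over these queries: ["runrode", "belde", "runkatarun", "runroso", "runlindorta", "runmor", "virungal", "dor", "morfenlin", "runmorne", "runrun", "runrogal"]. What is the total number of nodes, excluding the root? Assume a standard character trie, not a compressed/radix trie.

Insert word by word; a character creates a node only if that edge doesn't already exist:
  "runrode" → 7 new (r, u, n, r, o, d, e)
  "belde" → 5 new (b, e, l, d, e)
  "runkatarun" → prefix "run" already present; 7 new (k, a, t, a, r, u, n)
  "runroso" → prefix "runro" already present; 2 new (s, o)
  "runlindorta" → prefix "run" already present; 8 new (l, i, n, d, o, r, t, a)
  "runmor" → prefix "run" already present; 3 new (m, o, r)
  "virungal" → 8 new (v, i, r, u, n, g, a, l)
  "dor" → 3 new (d, o, r)
  "morfenlin" → 9 new (m, o, r, f, e, n, l, i, n)
  "runmorne" → prefix "runmor" already present; 2 new (n, e)
  "runrun" → prefix "runr" already present; 2 new (u, n)
  "runrogal" → prefix "runro" already present; 3 new (g, a, l)
Total nodes = 7 + 5 + 7 + 2 + 8 + 3 + 8 + 3 + 9 + 2 + 2 + 3 = 59

59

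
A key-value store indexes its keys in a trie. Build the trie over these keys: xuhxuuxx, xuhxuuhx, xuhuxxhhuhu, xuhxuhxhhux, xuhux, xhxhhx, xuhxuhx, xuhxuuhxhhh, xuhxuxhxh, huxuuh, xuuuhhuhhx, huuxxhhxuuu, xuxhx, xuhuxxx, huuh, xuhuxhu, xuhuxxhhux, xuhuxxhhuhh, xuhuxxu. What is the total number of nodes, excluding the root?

69

Trace insertions, counting only characters that open a new branch:
  "xuhxuuxx" → 8 new (x, u, h, x, u, u, x, x)
  "xuhxuuhx" → prefix "xuhxuu" already present; 2 new (h, x)
  "xuhuxxhhuhu" → prefix "xuh" already present; 8 new (u, x, x, h, h, u, h, u)
  "xuhxuhxhhux" → prefix "xuhxu" already present; 6 new (h, x, h, h, u, x)
  "xuhux" → prefix "xuhux" already present; 0 new (none)
  "xhxhhx" → prefix "x" already present; 5 new (h, x, h, h, x)
  "xuhxuhx" → prefix "xuhxuhx" already present; 0 new (none)
  "xuhxuuhxhhh" → prefix "xuhxuuhx" already present; 3 new (h, h, h)
  "xuhxuxhxh" → prefix "xuhxu" already present; 4 new (x, h, x, h)
  "huxuuh" → 6 new (h, u, x, u, u, h)
  "xuuuhhuhhx" → prefix "xu" already present; 8 new (u, u, h, h, u, h, h, x)
  "huuxxhhxuuu" → prefix "hu" already present; 9 new (u, x, x, h, h, x, u, u, u)
  "xuxhx" → prefix "xu" already present; 3 new (x, h, x)
  "xuhuxxx" → prefix "xuhuxx" already present; 1 new (x)
  "huuh" → prefix "huu" already present; 1 new (h)
  "xuhuxhu" → prefix "xuhux" already present; 2 new (h, u)
  "xuhuxxhhux" → prefix "xuhuxxhhu" already present; 1 new (x)
  "xuhuxxhhuhh" → prefix "xuhuxxhhuh" already present; 1 new (h)
  "xuhuxxu" → prefix "xuhuxx" already present; 1 new (u)
Total nodes = 8 + 2 + 8 + 6 + 0 + 5 + 0 + 3 + 4 + 6 + 8 + 9 + 3 + 1 + 1 + 2 + 1 + 1 + 1 = 69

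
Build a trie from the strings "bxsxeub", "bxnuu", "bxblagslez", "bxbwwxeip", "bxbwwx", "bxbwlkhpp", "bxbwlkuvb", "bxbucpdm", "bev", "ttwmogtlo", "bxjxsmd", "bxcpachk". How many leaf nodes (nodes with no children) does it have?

Leaves are exactly the stored words that no other stored word extends.
Those words: "bev", "bxblagslez", "bxbucpdm", "bxbwlkhpp", "bxbwlkuvb", "bxbwwxeip", "bxcpachk", "bxjxsmd", "bxnuu", "bxsxeub", "ttwmogtlo"
Leaf count: 11

11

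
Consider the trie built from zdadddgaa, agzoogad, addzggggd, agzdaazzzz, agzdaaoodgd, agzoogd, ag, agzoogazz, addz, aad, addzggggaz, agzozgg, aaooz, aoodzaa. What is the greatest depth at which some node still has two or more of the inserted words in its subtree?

Equivalently: take the maximum, over all pairs, of their longest common prefix length.
"addzggggaz" and "addzggggd" agree on "addzgggg" (8 characters) before diverging; nothing deeper is shared.
Longest shared-prefix length: 8

8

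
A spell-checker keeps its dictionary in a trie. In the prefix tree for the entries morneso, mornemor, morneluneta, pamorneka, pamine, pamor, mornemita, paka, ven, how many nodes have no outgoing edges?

A leaf is a node with no children — equivalently, the end of a word that is not a proper prefix of any other stored word.
Those words: "morneluneta", "mornemita", "mornemor", "morneso", "paka", "pamine", "pamorneka", "ven"
Leaf count: 8

8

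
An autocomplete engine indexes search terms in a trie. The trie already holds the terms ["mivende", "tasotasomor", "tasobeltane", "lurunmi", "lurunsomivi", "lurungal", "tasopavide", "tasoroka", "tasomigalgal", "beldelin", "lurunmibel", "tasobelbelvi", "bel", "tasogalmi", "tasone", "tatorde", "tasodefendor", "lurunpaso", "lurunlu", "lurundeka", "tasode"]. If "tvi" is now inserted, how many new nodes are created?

The longest prefix of "tvi" already in the trie is "t" (length 1).
New nodes needed: |"tvi"| − 1 = 3 − 1 = 2.

2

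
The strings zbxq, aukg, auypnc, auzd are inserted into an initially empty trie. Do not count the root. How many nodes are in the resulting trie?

14

Trace insertions, counting only characters that open a new branch:
  "zbxq" → 4 new (z, b, x, q)
  "aukg" → 4 new (a, u, k, g)
  "auypnc" → prefix "au" already present; 4 new (y, p, n, c)
  "auzd" → prefix "au" already present; 2 new (z, d)
Total nodes = 4 + 4 + 4 + 2 = 14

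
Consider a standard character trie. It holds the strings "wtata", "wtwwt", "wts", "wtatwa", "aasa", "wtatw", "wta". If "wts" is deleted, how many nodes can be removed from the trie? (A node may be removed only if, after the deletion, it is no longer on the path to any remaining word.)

1

A node on "wts"'s path can go only if nothing else ends at it or branches off below it.
The suffix "s" (1 node) is used only by "wts"; the node for "wt" still has the child "a", so pruning stops there.
Nodes removed: 1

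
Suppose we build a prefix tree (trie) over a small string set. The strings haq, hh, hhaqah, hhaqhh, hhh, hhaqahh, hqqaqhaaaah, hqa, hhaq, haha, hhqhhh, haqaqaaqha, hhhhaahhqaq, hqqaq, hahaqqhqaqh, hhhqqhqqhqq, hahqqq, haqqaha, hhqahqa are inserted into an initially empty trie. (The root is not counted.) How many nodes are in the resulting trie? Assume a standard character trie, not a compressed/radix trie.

Insert word by word; a character creates a node only if that edge doesn't already exist:
  "haq" → 3 new (h, a, q)
  "hh" → prefix "h" already present; 1 new (h)
  "hhaqah" → prefix "hh" already present; 4 new (a, q, a, h)
  "hhaqhh" → prefix "hhaq" already present; 2 new (h, h)
  "hhh" → prefix "hh" already present; 1 new (h)
  "hhaqahh" → prefix "hhaqah" already present; 1 new (h)
  "hqqaqhaaaah" → prefix "h" already present; 10 new (q, q, a, q, h, a, a, a, a, h)
  "hqa" → prefix "hq" already present; 1 new (a)
  "hhaq" → prefix "hhaq" already present; 0 new (none)
  "haha" → prefix "ha" already present; 2 new (h, a)
  "hhqhhh" → prefix "hh" already present; 4 new (q, h, h, h)
  "haqaqaaqha" → prefix "haq" already present; 7 new (a, q, a, a, q, h, a)
  "hhhhaahhqaq" → prefix "hhh" already present; 8 new (h, a, a, h, h, q, a, q)
  "hqqaq" → prefix "hqqaq" already present; 0 new (none)
  "hahaqqhqaqh" → prefix "haha" already present; 7 new (q, q, h, q, a, q, h)
  "hhhqqhqqhqq" → prefix "hhh" already present; 8 new (q, q, h, q, q, h, q, q)
  "hahqqq" → prefix "hah" already present; 3 new (q, q, q)
  "haqqaha" → prefix "haq" already present; 4 new (q, a, h, a)
  "hhqahqa" → prefix "hhq" already present; 4 new (a, h, q, a)
Total nodes = 3 + 1 + 4 + 2 + 1 + 1 + 10 + 1 + 0 + 2 + 4 + 7 + 8 + 0 + 7 + 8 + 3 + 4 + 4 = 70

70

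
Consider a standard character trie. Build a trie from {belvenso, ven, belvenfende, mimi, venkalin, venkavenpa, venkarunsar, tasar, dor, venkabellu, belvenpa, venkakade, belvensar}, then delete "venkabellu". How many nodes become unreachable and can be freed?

After clearing the end-marker at "venkabellu", prune upward until reaching a node still needed by another word.
The suffix "bellu" (5 nodes) is used only by "venkabellu"; the node for "venka" still has the child "l", so pruning stops there.
Nodes removed: 5

5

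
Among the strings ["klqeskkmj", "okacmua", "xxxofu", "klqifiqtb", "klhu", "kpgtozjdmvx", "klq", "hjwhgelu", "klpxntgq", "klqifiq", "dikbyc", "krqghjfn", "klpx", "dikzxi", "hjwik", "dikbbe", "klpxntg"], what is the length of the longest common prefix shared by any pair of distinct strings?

7

Equivalently: take the maximum, over all pairs, of their longest common prefix length.
"klpxntg" and "klpxntgq" agree on "klpxntg" (7 characters) before diverging; nothing deeper is shared.
Longest shared-prefix length: 7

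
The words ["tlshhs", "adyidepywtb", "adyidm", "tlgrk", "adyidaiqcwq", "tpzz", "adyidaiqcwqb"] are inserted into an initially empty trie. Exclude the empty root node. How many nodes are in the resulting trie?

Count nodes per top-level branch (shared prefixes stored once):
  'a'-branch (adyidaiqcwq, adyidaiqcwqb, adyidepywtb, adyidm): 19 nodes
  't'-branch (tlgrk, tlshhs, tpzz): 12 nodes
Sum: 31

31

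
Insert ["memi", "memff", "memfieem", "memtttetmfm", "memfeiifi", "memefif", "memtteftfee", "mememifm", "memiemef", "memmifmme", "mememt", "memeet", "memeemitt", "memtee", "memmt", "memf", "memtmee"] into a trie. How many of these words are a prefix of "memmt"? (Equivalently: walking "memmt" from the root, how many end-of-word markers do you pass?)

Traverse "memmt" character by character; count nodes along the way that are marked as word ends.
Prefixes of the query that are stored words: "memmt"
Count: 1

1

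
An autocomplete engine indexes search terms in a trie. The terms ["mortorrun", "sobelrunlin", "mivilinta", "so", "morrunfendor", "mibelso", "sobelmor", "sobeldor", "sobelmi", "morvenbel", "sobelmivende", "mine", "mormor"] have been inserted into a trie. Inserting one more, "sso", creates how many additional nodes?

2

"s" is already a path in the trie; the remaining "so" must be added.
Each of the 2 remaining characters creates one node.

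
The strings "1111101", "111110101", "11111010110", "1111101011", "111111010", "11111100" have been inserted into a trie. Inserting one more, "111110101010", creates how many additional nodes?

3

"111110101" is already a path in the trie; the remaining "010" must be added.
Each of the 3 remaining characters creates one node.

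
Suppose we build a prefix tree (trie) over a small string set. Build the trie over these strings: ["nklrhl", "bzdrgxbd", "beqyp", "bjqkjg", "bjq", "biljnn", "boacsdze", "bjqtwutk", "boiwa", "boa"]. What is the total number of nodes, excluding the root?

43

Insert word by word; a character creates a node only if that edge doesn't already exist:
  "nklrhl" → 6 new (n, k, l, r, h, l)
  "bzdrgxbd" → 8 new (b, z, d, r, g, x, b, d)
  "beqyp" → prefix "b" already present; 4 new (e, q, y, p)
  "bjqkjg" → prefix "b" already present; 5 new (j, q, k, j, g)
  "bjq" → prefix "bjq" already present; 0 new (none)
  "biljnn" → prefix "b" already present; 5 new (i, l, j, n, n)
  "boacsdze" → prefix "b" already present; 7 new (o, a, c, s, d, z, e)
  "bjqtwutk" → prefix "bjq" already present; 5 new (t, w, u, t, k)
  "boiwa" → prefix "bo" already present; 3 new (i, w, a)
  "boa" → prefix "boa" already present; 0 new (none)
Total nodes = 6 + 8 + 4 + 5 + 0 + 5 + 7 + 5 + 3 + 0 = 43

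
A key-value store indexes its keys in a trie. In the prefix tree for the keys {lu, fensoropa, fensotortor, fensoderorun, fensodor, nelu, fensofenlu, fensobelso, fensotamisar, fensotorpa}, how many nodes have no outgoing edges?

Leaves are exactly the stored words that no other stored word extends.
Those words: "fensobelso", "fensoderorun", "fensodor", "fensofenlu", "fensoropa", "fensotamisar", "fensotorpa", "fensotortor", "lu", "nelu"
Leaf count: 10

10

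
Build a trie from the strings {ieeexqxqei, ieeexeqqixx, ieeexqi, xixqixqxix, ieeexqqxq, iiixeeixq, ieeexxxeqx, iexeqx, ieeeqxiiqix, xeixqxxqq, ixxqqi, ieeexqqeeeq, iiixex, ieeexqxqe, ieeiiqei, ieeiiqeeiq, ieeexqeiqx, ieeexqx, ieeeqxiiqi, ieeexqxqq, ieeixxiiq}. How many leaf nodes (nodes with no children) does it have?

18

Leaves are exactly the stored words that no other stored word extends.
Those words: "ieeeqxiiqix", "ieeexeqqixx", "ieeexqeiqx", "ieeexqi", "ieeexqqeeeq", "ieeexqqxq", "ieeexqxqei", "ieeexqxqq", "ieeexxxeqx", "ieeiiqeeiq", "ieeiiqei", "ieeixxiiq", "iexeqx", "iiixeeixq", "iiixex", "ixxqqi", "xeixqxxqq", "xixqixqxix"
Leaf count: 18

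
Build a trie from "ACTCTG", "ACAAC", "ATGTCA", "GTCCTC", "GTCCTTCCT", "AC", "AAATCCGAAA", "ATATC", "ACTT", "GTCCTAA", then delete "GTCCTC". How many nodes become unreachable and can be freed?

1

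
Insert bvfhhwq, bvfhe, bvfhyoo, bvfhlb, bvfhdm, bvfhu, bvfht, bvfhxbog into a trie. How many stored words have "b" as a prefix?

Walk to "b"; the words in its subtree are exactly those with that prefix.
Matches: "bvfhdm", "bvfhe", "bvfhhwq", "bvfhlb", "bvfht", "bvfhu", "bvfhxbog", "bvfhyoo"
Count: 8

8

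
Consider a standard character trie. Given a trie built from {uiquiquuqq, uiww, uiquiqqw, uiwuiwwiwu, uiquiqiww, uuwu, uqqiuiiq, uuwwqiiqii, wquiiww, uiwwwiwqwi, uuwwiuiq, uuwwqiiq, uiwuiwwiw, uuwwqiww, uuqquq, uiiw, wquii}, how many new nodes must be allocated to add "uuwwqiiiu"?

2

"uuwwqii" is already a path in the trie; the remaining "iu" must be added.
Each of the 2 remaining characters creates one node.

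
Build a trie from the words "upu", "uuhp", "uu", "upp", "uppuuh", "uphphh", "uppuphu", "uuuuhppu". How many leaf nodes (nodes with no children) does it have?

6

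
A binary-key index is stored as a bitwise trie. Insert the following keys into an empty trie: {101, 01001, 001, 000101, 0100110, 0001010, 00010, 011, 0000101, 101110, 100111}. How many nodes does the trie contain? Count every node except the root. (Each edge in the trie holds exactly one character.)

Count nodes per top-level branch (shared prefixes stored once):
  '0'-branch (0000101, 00010, 000101, 0001010, 001, 01001, 0100110, 011): 19 nodes
  '1'-branch (100111, 101, 101110): 10 nodes
Sum: 29

29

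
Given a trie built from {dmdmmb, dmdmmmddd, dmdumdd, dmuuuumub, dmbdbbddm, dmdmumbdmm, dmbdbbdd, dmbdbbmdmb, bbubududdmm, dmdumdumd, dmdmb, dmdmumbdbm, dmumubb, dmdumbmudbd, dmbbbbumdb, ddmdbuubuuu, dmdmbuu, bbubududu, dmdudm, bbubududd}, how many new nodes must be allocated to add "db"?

Walking "db" from the root, the first 1 characters ("d") follow existing edges; "b" is the first miss.
Each of the 1 remaining characters creates one node.

1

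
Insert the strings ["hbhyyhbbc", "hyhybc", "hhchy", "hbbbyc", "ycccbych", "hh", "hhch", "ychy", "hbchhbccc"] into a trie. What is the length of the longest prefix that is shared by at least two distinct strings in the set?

4

Equivalently: take the maximum, over all pairs, of their longest common prefix length.
"hhch" and "hhchy" agree on "hhch" (4 characters) before diverging; nothing deeper is shared.
Longest shared-prefix length: 4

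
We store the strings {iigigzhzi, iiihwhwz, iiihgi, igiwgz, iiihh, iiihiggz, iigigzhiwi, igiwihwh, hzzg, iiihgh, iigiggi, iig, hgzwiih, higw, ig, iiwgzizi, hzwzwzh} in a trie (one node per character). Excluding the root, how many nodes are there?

61

Count nodes per top-level branch (shared prefixes stored once):
  'h'-branch (hgzwiih, higw, hzwzwzh, hzzg): 18 nodes
  'i'-branch (ig, igiwgz, igiwihwh, iig, iigiggi, iigigzhiwi, iigigzhzi, iiihgh, iiihgi, iiihh, iiihiggz, iiihwhwz, iiwgzizi): 43 nodes
Sum: 61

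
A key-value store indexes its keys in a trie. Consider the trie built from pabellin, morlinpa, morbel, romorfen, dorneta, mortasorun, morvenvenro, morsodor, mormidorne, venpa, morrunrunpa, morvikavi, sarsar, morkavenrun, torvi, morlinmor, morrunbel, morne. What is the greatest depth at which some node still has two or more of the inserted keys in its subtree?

The deepest shared node is where two words last agree before diverging.
"morlinmor" and "morlinpa" agree on "morlin" (6 characters) before diverging; nothing deeper is shared.
Longest shared-prefix length: 6

6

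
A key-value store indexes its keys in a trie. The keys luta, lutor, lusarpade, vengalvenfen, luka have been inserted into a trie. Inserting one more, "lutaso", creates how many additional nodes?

Walking "lutaso" from the root, the first 4 characters ("luta") follow existing edges; "s" is the first miss.
So 6 − 4 = 2 new nodes.

2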